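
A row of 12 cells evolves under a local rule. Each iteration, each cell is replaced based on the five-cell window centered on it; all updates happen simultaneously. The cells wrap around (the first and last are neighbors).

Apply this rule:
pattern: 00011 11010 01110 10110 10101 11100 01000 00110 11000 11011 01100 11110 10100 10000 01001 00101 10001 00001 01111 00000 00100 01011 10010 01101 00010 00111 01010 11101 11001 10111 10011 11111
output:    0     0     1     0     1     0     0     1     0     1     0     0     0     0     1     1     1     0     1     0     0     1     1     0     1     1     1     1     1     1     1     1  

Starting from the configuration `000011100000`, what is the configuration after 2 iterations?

000010000000

000011000000
000010000000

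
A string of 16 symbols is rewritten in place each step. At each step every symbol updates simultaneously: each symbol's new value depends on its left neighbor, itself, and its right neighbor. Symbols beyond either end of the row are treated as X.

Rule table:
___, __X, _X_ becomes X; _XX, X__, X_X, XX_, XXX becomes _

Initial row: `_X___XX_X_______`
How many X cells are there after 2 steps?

4

step 1: _X_XX___X_XXXXXX
step 2: _X____XXX_______
count of X: 4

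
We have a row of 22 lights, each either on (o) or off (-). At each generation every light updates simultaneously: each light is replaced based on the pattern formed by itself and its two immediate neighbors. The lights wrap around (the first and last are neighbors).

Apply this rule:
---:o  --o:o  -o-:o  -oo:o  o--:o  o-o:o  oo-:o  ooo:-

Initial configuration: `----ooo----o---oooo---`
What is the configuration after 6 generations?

generation 1: ooooo-oooooooooo--oooo
generation 2: ----ooo--------oooo---
generation 3: ooooo-oooooooooo--oooo  (repeats generation 1; period 2)
generation 6: ----ooo--------oooo---

----ooo--------oooo---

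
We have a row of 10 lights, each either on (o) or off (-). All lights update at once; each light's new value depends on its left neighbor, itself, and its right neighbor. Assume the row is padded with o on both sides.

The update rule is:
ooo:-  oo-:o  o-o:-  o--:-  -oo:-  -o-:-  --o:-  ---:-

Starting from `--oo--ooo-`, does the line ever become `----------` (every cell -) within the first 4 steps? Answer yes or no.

step 1: ---o----o-
step 2: ----------
all cells are - at step 2

yes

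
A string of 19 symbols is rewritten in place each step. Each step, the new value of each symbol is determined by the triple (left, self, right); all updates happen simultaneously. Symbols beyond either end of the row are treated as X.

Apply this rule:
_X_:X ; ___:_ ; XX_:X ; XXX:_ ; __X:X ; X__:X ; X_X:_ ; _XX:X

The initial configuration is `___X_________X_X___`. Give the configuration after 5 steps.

X_X_X_XX_X_X_X_XX_X

X_XXX_______XX_XX_X
X_X_XX_____XXX_XX_X
X_X_XXX___XX_X_XX_X
X_X_X_XX_XXX_X_XX_X
X_X_X_XX_X_X_X_XX_X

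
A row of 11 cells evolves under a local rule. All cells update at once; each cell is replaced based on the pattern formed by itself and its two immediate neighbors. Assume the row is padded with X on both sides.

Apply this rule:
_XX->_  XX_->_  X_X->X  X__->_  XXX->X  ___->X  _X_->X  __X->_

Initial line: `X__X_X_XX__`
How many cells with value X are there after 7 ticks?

tick 1: ___XXXX____
tick 2: _X__XX__XX_
tick 3: XX________X
tick 4: X__XXXXXX__
tick 5: ____XXXX___
tick 6: _XX__XX__X_
tick 7: X________XX
count of X: 3

3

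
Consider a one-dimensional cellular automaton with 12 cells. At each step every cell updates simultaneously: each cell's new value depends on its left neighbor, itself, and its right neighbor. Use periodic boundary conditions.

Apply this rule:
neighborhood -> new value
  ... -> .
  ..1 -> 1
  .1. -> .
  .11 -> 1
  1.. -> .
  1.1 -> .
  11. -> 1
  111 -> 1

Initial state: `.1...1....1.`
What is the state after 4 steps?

.1....1..1..

1...1....1..
...1....1..1
..1....1..1.
.1....1..1..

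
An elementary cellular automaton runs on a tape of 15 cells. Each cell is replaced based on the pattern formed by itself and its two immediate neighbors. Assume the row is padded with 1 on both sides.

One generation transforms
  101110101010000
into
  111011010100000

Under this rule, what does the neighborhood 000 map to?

0

At position 12 the neighborhood is 000; the next row has 0 there.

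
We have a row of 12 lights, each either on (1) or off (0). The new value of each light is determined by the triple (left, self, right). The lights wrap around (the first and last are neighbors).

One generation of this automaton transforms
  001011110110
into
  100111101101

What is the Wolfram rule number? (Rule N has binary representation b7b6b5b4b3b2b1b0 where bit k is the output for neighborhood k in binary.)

position 5: 111 → 1  (bit 7 = 1)
position 7: 110 → 0  (bit 6 = 0)
position 3: 101 → 1  (bit 5 = 1)
position 11: 100 → 1  (bit 4 = 1)
position 4: 011 → 1  (bit 3 = 1)
position 2: 010 → 0  (bit 2 = 0)
position 1: 001 → 0  (bit 1 = 0)
position 0: 000 → 1  (bit 0 = 1)
bits b7..b0 = 10111001 = 185

185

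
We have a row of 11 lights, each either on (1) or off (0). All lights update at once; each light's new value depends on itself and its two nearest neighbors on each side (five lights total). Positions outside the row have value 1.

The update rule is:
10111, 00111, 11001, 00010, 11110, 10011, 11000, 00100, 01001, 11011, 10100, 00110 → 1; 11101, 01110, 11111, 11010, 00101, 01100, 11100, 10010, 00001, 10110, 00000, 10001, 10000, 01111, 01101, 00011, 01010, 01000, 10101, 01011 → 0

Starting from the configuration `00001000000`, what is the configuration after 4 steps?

step 1: 10011000000
step 2: 01110100000
step 3: 11000100000
step 4: 10101100000

10101100000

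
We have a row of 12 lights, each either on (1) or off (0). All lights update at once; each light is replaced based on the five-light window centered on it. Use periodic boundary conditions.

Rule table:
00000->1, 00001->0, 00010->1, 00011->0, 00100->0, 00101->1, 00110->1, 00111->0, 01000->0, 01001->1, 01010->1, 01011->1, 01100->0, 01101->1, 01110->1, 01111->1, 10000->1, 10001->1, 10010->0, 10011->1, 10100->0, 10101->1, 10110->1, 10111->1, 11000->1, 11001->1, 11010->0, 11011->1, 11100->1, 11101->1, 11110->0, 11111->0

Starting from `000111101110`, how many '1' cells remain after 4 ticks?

100010111111
111111110000
010000011100
100110001111
count of 1: 7

7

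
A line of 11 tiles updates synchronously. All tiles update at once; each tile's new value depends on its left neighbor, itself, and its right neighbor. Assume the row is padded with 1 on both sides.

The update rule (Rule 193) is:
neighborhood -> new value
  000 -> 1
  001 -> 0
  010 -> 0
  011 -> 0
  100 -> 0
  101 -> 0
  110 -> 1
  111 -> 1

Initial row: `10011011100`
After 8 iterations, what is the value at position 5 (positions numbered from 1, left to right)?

iteration 1: 10001001100
iteration 2: 10100000100
iteration 3: 10001110000
iteration 4: 10100110110
iteration 5: 10000010010
iteration 6: 10111000000
iteration 7: 10011011110
iteration 8: 10001001110
position 5 holds 1

1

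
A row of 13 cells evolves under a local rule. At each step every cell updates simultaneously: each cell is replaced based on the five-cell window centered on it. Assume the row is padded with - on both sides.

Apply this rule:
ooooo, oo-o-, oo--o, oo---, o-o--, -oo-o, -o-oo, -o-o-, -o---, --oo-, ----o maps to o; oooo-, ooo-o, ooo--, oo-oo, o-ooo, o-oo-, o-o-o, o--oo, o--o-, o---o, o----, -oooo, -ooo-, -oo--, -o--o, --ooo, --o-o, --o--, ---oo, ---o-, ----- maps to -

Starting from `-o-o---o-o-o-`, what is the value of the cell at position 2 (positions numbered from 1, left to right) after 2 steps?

--ooo---o-ooo
o----o---o---
position 2 holds -

-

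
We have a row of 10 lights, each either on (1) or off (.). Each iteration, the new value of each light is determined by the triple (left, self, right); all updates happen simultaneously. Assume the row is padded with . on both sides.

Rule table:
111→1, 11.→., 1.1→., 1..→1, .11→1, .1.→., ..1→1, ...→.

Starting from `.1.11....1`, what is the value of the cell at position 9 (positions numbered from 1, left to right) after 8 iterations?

1..1.1..1.
.11...11.1
11.1.11...
1....1.1..
.1..1...1.
1.11.1.1.1
..1.......
.1.1......
position 9 holds .

.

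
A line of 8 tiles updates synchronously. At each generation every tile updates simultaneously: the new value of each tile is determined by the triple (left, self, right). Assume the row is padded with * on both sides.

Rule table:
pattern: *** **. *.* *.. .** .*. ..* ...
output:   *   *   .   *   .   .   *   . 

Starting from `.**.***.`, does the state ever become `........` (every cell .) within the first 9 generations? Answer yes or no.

no

..*..**.
**.**.*.
**..*...
****.*.*
****....
*****..*
*******.
*******.  (fixed point — unchanged through generation 9)
generation 9 is *******., still not uniform .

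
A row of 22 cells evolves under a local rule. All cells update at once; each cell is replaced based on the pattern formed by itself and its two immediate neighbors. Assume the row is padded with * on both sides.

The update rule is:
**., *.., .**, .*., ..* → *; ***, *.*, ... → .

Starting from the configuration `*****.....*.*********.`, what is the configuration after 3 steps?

****..*.*.*.***...***.

....**...**.*.......*.
*..****.***.**.....**.
****..*.*.*.***...***.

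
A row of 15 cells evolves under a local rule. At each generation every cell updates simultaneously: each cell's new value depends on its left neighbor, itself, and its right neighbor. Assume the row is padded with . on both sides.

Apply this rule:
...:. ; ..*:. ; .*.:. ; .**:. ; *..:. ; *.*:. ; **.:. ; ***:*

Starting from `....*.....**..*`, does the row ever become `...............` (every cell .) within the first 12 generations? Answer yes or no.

yes

generation 1: ...............
all cells are . at generation 1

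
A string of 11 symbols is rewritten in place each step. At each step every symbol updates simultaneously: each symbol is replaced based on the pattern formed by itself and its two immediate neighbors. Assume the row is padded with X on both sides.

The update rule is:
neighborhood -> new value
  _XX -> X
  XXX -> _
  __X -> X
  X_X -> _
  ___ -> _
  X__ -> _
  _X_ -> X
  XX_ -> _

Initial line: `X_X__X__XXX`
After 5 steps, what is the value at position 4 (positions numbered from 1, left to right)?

X

__X_XX_XX__
_XX_X__X__X
_X__X_XX_XX
_X_XX_X__X_
_X_X__X_XX_
position 4 holds X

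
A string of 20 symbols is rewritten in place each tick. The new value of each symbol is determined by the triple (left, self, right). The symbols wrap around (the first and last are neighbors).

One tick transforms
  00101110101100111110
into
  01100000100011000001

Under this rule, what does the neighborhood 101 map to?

0

At position 3 the neighborhood is 101; the next row has 0 there.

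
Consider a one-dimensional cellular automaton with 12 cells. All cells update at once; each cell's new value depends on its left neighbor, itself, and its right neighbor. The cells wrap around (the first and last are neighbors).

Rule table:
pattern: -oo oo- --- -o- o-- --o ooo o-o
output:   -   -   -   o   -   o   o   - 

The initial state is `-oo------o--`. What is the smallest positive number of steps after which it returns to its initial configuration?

o-------oo--
o------o---o
------oo--o-
-----o---oo-
----oo--o---
---o---oo---
--oo--o-----
-o---oo-----
oo--o-------
---oo------o
--o-------oo
-oo------o--

12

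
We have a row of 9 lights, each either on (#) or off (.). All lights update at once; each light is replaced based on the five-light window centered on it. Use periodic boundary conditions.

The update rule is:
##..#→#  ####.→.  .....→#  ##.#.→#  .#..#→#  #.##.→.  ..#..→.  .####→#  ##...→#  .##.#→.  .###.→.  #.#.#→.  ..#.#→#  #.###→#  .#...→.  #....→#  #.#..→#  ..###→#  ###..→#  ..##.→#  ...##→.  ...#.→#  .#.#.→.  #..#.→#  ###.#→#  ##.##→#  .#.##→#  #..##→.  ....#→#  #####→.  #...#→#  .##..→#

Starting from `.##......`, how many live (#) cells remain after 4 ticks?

5

.########
###.....#
#.#####.#
.###..##.
count of #: 5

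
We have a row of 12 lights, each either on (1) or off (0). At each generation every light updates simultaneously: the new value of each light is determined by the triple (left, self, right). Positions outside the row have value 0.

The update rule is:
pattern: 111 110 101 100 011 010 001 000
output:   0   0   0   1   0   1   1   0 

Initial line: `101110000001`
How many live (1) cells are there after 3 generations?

generation 1: 100001000011
generation 2: 110011100100
generation 3: 001100011110
count of 1: 6

6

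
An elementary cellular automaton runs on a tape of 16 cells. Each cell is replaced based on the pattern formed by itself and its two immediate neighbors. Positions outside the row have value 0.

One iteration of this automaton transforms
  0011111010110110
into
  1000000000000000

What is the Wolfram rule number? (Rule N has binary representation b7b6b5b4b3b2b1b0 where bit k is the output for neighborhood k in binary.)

1

position 3: 111 → 0  (bit 7 = 0)
position 6: 110 → 0  (bit 6 = 0)
position 7: 101 → 0  (bit 5 = 0)
position 15: 100 → 0  (bit 4 = 0)
position 2: 011 → 0  (bit 3 = 0)
position 8: 010 → 0  (bit 2 = 0)
position 1: 001 → 0  (bit 1 = 0)
position 0: 000 → 1  (bit 0 = 1)
bits b7..b0 = 00000001 = 1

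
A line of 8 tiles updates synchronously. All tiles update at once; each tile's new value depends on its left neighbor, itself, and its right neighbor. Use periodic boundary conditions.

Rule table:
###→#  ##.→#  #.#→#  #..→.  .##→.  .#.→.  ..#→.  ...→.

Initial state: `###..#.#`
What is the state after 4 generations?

generation 1: ###...#.
generation 2: .##....#
generation 3: #.#.....
generation 4: .#......

.#......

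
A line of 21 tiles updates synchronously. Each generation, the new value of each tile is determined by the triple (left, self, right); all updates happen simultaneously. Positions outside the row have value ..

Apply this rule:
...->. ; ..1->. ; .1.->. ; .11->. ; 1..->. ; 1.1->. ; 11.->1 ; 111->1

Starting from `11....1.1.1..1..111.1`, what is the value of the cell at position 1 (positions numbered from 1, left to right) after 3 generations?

.

generation 1: .1...............11..
generation 2: ..................1..
generation 3: .....................
position 1 holds .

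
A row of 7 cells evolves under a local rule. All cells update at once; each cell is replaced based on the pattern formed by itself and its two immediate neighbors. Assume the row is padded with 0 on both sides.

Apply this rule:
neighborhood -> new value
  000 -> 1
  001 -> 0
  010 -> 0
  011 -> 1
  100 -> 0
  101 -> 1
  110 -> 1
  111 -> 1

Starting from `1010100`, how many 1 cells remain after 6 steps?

step 1: 0101001
step 2: 0010000
step 3: 1000111
step 4: 0010111
step 5: 1001111
step 6: 0001111
count of 1: 4

4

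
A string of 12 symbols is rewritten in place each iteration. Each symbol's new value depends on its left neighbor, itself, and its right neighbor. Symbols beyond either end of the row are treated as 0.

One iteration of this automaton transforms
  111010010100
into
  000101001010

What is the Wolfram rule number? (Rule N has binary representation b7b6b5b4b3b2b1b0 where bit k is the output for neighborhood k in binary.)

position 1: 111 → 0  (bit 7 = 0)
position 2: 110 → 0  (bit 6 = 0)
position 3: 101 → 1  (bit 5 = 1)
position 5: 100 → 1  (bit 4 = 1)
position 0: 011 → 0  (bit 3 = 0)
position 4: 010 → 0  (bit 2 = 0)
position 6: 001 → 0  (bit 1 = 0)
position 11: 000 → 0  (bit 0 = 0)
bits b7..b0 = 00110000 = 48

48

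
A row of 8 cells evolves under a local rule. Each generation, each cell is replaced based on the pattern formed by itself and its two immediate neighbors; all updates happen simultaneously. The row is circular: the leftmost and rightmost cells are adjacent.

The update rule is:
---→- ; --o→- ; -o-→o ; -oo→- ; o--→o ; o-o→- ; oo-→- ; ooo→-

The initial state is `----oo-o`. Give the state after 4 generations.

generation 1: o------o
generation 2: -o------
generation 3: -oo-----
generation 4: ---o----

---o----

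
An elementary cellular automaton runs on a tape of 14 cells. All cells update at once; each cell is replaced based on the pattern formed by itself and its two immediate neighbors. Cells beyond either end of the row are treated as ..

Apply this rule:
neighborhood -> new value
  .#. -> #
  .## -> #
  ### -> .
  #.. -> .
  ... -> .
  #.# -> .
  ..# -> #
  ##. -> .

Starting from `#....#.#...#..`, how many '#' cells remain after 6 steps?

5

#...##.#..##..
#..##..#.##...
#.##..##.#....
#.#..##..#....
#.#.##..##....
#.#.#..##.....
count of #: 5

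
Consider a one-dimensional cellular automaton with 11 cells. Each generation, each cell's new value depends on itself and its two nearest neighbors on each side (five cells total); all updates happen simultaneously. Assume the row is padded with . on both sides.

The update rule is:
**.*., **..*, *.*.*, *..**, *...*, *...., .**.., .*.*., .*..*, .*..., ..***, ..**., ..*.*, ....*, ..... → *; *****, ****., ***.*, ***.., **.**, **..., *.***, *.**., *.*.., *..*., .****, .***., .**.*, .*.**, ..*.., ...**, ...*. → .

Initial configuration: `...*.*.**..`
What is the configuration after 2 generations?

*.....*.**.

**.***..*.*
*.....*.**.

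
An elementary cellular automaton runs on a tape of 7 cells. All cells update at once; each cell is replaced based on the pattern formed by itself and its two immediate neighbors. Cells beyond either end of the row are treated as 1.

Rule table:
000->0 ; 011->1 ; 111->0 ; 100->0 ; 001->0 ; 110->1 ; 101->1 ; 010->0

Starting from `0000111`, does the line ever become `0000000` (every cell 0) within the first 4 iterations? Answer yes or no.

0000100
0000000
all cells are 0 at iteration 2

yes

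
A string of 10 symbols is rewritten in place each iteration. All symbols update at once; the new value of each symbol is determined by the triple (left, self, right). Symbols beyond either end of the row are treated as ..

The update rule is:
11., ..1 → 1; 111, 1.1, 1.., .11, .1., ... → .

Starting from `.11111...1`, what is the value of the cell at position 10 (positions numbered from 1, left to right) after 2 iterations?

.

iteration 1: 1....1..1.
iteration 2: ....1..1..
position 10 holds .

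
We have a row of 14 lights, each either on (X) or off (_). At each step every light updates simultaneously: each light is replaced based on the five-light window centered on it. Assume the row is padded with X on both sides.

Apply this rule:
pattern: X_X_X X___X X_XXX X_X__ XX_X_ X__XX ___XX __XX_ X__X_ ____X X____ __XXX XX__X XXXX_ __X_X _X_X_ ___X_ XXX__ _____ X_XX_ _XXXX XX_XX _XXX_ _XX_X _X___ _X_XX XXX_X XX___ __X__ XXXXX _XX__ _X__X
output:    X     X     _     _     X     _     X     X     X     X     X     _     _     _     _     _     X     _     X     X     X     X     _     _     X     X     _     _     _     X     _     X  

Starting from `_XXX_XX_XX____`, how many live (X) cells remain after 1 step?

X___XX_XX__XXX
count of X: 8

8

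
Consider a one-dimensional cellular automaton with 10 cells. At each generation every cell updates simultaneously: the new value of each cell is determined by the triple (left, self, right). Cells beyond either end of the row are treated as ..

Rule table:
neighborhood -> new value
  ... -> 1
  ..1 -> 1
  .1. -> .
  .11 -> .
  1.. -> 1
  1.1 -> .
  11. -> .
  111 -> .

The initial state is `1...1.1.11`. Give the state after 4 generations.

.111......
1...111111
.111......  (repeats generation 1; period 2)
generation 4: 1...111111

1...111111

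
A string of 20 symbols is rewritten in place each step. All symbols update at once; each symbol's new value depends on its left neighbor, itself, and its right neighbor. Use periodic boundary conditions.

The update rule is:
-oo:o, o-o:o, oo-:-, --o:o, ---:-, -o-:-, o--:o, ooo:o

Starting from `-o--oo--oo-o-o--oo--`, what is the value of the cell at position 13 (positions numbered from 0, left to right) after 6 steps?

o-ooo-ooo-o-o-ooo-o-
-ooo-ooo-o-o-ooo-o-o
ooo-ooo-o-o-ooo-o-o-
oo-ooo-o-o-ooo-o-o-o
o-ooo-o-o-ooo-o-o-oo
-ooo-o-o-ooo-o-o-ooo
position 13 holds o

o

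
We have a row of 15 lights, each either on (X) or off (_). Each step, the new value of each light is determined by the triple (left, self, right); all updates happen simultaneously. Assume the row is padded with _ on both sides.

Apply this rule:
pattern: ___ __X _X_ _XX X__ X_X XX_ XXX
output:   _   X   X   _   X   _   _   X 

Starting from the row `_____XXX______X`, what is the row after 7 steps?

X_____XXXX_XX__

____X_X_X____XX
___XX_X_XX__X__
__X___X___XXXX_
_XXX_XXX_X_XX_X
X_X___X__X____X
X_XX_XXXXXX__XX
X_____XXXX_XX__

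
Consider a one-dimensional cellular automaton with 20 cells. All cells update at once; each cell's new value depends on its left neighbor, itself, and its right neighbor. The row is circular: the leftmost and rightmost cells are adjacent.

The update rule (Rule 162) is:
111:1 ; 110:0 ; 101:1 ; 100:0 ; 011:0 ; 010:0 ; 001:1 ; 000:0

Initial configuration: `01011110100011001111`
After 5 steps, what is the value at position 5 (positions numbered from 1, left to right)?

step 1: 10101101000100010110
step 2: 01010010001000101001
step 3: 10100100010001010010
step 4: 01001000100010100101
step 5: 10010001000101001010
position 5 holds 0

0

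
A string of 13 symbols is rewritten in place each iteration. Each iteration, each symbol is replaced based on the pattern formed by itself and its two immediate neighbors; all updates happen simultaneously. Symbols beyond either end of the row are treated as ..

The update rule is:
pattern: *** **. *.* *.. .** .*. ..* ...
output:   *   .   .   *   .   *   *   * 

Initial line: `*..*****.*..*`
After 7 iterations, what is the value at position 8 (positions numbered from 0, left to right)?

iteration 1: ***.***..****
iteration 2: .*...*.**.**.
iteration 3: ******......*
iteration 4: .****.*******
iteration 5: *.**...*****.
iteration 6: *...***.***.*
iteration 7: ****.*...*..*
position 8 holds .

.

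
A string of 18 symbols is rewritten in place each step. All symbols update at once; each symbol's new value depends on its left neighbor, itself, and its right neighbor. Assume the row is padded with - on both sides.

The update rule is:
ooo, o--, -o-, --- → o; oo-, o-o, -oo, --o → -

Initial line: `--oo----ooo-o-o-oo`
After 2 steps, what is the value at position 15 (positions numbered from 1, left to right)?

step 1: o---ooo--o--o-o---
step 2: ooo--o-o-oo-o-oooo
position 15 holds o

o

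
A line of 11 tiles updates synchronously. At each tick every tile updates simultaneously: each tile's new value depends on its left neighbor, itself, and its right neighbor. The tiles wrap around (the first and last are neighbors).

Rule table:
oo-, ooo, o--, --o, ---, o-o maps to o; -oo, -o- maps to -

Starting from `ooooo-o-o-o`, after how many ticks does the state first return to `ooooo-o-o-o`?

11

oooooo-o-o-
-oooooo-o-o
o-oooooo-o-
-o-oooooo-o
o-o-oooooo-
-o-o-oooooo
o-o-o-ooooo
oo-o-o-oooo
ooo-o-o-ooo
oooo-o-o-oo
ooooo-o-o-o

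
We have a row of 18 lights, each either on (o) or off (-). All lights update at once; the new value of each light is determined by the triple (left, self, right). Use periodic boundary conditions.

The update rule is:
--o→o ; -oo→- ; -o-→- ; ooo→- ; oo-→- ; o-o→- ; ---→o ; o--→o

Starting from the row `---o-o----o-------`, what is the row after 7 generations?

ooo---oooooooooooo

ooo---oooo-ooooooo
---ooo------------
ooo---oooooooooooo
---ooo------------  (repeats generation 2; period 2)
generation 7: ooo---oooooooooooo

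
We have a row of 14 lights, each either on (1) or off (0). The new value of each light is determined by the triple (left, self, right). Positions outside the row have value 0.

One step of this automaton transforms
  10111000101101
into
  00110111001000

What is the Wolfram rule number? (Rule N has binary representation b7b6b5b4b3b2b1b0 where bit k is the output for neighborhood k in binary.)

155

position 3: 111 → 1  (bit 7 = 1)
position 4: 110 → 0  (bit 6 = 0)
position 1: 101 → 0  (bit 5 = 0)
position 5: 100 → 1  (bit 4 = 1)
position 2: 011 → 1  (bit 3 = 1)
position 0: 010 → 0  (bit 2 = 0)
position 7: 001 → 1  (bit 1 = 1)
position 6: 000 → 1  (bit 0 = 1)
bits b7..b0 = 10011011 = 155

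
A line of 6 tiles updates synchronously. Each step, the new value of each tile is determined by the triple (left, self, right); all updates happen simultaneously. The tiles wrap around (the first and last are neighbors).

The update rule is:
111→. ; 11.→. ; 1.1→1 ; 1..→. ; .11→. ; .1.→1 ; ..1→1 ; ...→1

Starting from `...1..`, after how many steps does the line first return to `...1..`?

12

step 1: 1111.1
step 2: ....1.
step 3: 11111.
step 4: .....1
step 5: .11111
step 6: 1.....
step 7: 1.1111
step 8: .1....
step 9: 11.111
step 10: ..1...
step 11: 111.11
step 12: ...1..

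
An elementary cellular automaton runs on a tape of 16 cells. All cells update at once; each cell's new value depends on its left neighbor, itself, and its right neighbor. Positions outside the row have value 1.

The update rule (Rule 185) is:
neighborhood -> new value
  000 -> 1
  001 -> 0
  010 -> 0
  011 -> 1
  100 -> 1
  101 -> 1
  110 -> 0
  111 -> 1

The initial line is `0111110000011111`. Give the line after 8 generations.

1111101111011111
1111011110111111
1110111101111111
1101111011111111
1011110111111111
0111101111111111
1111011111111111
1110111111111111

1110111111111111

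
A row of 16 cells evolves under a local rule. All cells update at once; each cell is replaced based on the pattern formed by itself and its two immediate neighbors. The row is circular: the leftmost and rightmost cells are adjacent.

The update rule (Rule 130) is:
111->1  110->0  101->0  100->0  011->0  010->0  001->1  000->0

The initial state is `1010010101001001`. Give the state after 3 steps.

0010000001001000

0000100000010010
0001000000100100
0010000001001000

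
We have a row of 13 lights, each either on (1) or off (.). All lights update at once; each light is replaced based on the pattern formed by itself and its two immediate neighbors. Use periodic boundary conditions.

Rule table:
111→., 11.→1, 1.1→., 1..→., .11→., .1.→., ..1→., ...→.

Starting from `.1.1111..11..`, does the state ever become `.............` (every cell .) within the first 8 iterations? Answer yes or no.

yes

iteration 1: ......1...1..
iteration 2: .............
all cells are . at iteration 2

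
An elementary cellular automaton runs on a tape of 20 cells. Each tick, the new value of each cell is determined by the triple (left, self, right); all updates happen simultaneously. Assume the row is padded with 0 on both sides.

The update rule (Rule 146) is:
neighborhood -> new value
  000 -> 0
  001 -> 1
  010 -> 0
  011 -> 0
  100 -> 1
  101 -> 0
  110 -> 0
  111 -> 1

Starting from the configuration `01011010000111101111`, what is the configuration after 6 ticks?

10000001001011000110
01000010110000101001
10100100001001000110
00011010010110101001
00100001100000000110
01010010010000001001

01010010010000001001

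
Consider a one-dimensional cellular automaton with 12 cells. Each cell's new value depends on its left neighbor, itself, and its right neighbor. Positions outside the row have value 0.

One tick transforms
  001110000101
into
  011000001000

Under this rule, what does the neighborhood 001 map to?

At position 1 the neighborhood is 001; the next row has 1 there.

1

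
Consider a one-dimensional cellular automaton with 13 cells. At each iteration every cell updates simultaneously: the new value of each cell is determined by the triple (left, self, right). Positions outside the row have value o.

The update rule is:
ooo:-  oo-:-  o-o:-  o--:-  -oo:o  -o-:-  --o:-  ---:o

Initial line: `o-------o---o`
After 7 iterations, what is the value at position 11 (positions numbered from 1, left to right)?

o

--ooooo---o-o
--o-----o---o
----ooo---o-o
-oo-o---o---o
-o----o---o-o
---oo---o---o
-o-o--o---o-o
position 11 holds o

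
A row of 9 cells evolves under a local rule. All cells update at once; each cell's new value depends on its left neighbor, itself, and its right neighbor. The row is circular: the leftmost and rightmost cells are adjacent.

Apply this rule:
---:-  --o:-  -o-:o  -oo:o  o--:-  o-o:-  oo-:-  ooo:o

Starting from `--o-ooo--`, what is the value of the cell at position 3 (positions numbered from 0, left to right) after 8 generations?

-

generation 1: --o-oo---
generation 2: --o-o----
generation 3: --o-o----  (fixed point — unchanged through generation 8)
position 3 holds -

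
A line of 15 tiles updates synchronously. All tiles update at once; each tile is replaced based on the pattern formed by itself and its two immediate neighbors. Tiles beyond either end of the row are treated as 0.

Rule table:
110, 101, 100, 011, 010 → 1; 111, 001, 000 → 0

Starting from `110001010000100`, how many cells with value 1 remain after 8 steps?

11

step 1: 111001111000110
step 2: 101101001100111
step 3: 111111101110101
step 4: 100000111011111
step 5: 110000101110001
step 6: 111000111011001
step 7: 101100101111101
step 8: 111110111000111
count of 1: 11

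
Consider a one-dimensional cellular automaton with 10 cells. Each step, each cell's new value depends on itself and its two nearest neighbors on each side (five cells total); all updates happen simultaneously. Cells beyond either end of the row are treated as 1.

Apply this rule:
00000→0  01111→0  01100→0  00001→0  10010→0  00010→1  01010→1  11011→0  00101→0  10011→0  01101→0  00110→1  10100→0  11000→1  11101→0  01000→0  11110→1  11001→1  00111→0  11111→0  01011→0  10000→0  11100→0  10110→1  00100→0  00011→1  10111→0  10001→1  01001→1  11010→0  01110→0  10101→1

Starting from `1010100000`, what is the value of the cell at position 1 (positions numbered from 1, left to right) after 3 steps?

0

0011000001
1010100010
0011001100
position 1 holds 0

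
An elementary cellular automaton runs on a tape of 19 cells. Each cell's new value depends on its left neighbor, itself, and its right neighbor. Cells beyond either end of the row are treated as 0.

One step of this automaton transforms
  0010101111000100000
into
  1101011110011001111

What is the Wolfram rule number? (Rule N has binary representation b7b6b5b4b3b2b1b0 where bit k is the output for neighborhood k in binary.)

position 7: 111 → 1  (bit 7 = 1)
position 9: 110 → 0  (bit 6 = 0)
position 3: 101 → 1  (bit 5 = 1)
position 10: 100 → 0  (bit 4 = 0)
position 6: 011 → 1  (bit 3 = 1)
position 2: 010 → 0  (bit 2 = 0)
position 1: 001 → 1  (bit 1 = 1)
position 0: 000 → 1  (bit 0 = 1)
bits b7..b0 = 10101011 = 171

171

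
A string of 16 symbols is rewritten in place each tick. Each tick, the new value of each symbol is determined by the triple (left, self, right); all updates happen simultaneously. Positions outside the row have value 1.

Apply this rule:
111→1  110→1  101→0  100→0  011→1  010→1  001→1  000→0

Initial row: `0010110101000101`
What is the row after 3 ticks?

0110110101011101

0110110101001101
0110110101011101
0110110101011101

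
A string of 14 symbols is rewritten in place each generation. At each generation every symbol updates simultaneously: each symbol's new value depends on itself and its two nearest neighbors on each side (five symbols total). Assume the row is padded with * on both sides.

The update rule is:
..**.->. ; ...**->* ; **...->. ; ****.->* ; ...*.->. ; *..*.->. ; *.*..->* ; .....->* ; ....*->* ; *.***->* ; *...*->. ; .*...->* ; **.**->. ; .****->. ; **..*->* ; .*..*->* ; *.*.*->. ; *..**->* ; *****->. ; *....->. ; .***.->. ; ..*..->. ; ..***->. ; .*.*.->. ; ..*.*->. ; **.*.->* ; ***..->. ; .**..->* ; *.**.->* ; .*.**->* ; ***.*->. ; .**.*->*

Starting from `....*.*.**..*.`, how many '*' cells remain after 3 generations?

generation 1: ..*....****..*
generation 2: *..*.**..*.**.
generation 3: .*..****..***.
count of *: 8

8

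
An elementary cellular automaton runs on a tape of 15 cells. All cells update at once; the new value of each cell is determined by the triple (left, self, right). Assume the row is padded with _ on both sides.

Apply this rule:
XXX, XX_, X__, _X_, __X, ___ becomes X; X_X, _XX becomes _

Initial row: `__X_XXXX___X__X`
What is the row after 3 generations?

X_XXX__XXXXXXXX

XXX__XXXXXXXXXX
_XXXX_XXXXXXXXX
X_XXX__XXXXXXXX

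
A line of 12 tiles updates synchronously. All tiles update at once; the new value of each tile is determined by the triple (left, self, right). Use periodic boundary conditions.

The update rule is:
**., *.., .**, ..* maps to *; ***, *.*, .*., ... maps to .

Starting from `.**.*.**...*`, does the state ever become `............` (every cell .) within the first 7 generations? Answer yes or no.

no

generation 1: .**...***.*.
generation 2: ****.**.*..*
generation 3: ...*.**..***
generation 4: *.*..*****.*
generation 5: *..***...*.*
generation 6: ****.**.*..*  (repeats generation 2; period 4)
generation 7: ...*.**..***
generation 7 is ...*.**..***, still not uniform .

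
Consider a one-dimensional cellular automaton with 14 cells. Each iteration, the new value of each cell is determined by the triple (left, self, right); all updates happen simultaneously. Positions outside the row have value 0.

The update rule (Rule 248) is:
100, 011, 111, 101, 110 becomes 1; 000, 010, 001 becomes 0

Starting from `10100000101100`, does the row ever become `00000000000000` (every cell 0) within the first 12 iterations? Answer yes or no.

01010000011110
00101000011111
00010100011111
00001010011111
00000101011111
00000010111111
00000001111111
00000001111111  (fixed point — unchanged through iteration 12)
iteration 12 is 00000001111111, still not uniform 0

no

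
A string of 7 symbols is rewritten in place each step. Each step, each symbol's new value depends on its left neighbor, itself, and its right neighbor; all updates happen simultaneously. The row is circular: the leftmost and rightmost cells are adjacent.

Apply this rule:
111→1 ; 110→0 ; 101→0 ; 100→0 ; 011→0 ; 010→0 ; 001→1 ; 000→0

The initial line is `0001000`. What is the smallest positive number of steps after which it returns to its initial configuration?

0010000
0100000
1000000
0000001
0000010
0000100
0001000

7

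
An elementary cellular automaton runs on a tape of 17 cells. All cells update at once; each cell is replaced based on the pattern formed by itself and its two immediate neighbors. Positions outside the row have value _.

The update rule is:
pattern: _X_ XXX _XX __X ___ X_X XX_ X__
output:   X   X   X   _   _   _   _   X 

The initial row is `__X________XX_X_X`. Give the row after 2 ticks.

__X_X______XX_X_X

__XX_______X__X_X
__X_X______XX_X_X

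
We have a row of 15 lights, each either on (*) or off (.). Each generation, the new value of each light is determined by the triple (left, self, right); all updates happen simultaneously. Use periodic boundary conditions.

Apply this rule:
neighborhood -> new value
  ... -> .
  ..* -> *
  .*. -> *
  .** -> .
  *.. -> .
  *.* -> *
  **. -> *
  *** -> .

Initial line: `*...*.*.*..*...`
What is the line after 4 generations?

..*...***......

*..******.**..*
*.*.....**.*.*.
***....*.******
..*...***......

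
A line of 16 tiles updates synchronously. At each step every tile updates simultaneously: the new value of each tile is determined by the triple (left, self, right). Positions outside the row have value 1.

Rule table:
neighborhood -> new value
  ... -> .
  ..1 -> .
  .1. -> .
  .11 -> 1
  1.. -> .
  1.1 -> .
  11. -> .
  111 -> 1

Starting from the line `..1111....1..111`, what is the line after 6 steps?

..111........111
..11.........111
..1..........111
.............111
.............111  (fixed point — unchanged through step 6)

.............111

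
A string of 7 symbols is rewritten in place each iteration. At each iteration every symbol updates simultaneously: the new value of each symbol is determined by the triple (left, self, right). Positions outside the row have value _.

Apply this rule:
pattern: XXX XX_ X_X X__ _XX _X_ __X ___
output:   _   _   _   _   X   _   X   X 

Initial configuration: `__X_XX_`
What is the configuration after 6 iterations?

XX__X__
X__X__X
__X__X_
XX__X__  (repeats iteration 1; period 3)
iteration 6: __X__X_

__X__X_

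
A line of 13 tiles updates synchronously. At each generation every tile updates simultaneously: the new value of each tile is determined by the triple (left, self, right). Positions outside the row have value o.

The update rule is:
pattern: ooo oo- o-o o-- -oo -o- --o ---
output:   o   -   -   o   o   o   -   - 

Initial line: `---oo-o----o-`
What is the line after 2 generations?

o--o--oo---o-
-o-oo-o-o--o-

-o-oo-o-o--o-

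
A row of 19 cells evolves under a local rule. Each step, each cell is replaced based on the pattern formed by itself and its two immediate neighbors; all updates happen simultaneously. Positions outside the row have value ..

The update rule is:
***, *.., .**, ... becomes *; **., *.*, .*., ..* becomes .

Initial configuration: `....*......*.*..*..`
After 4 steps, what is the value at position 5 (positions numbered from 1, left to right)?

.

step 1: ***..*****....*..**
step 2: **.*.****.***..*.*.
step 3: *....***..**.*....*
step 4: .***.**.*.*...***..
position 5 holds .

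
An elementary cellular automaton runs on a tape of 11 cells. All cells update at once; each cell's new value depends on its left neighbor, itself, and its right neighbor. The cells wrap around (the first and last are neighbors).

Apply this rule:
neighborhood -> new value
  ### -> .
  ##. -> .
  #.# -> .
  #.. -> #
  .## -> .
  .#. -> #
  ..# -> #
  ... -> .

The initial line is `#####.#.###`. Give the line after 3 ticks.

....#...#..

......#....
.....###...
....#...#..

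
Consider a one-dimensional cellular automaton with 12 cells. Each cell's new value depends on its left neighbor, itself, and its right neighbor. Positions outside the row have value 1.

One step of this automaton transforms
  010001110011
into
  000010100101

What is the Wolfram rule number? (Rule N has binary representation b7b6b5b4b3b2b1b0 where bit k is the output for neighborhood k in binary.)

position 6: 111 → 1  (bit 7 = 1)
position 7: 110 → 0  (bit 6 = 0)
position 0: 101 → 0  (bit 5 = 0)
position 2: 100 → 0  (bit 4 = 0)
position 5: 011 → 0  (bit 3 = 0)
position 1: 010 → 0  (bit 2 = 0)
position 4: 001 → 1  (bit 1 = 1)
position 3: 000 → 0  (bit 0 = 0)
bits b7..b0 = 10000010 = 130

130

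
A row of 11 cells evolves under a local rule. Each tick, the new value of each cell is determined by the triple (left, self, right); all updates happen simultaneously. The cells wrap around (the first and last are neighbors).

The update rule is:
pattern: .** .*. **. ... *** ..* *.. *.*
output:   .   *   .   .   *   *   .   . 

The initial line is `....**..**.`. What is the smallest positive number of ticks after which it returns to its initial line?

22

...*...*...
..**..**...
.*...*.....
**..**.....
...*......*
..**.....**
.*......*..
**.....**..
......*...*
.....**..**
....*...*..
...**..**..
..*...*....
.**..**....
*...*......
*..**.....*
..*......*.
.**.....**.
*......*...
*.....**..*
.....*...*.
....**..**.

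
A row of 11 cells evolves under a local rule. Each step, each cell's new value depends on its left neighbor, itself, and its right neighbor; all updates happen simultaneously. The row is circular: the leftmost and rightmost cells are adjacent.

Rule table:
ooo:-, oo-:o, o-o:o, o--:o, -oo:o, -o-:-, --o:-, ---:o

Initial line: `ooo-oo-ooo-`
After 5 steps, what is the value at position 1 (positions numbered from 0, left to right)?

-

o-oooooo-oo
ooo----ooo-
o-oooo-o-oo
ooo--oo-oo-
o-oo-oooooo
position 1 holds -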